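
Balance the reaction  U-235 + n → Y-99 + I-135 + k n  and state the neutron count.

Conserve mass number: 236 = 99 + 135 + k, so k = 236 − 234 = 2.
Check atomic number: 92 = 39 + 53 + 0 = 92. ✓

2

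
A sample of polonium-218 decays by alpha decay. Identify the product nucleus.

Alpha decay: mass number changes by -4, atomic number by -2.
A: 218 − 4 = 214; Z: 84 − 2 = 82.
Z = 82 is lead, so the daughter is lead-214.

Pb-214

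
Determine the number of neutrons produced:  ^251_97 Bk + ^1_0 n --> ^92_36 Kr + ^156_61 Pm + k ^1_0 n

Conserve mass number: 252 = 92 + 156 + k, so k = 252 − 248 = 4.
Check atomic number: 97 = 36 + 61 + 0 = 97. ✓

4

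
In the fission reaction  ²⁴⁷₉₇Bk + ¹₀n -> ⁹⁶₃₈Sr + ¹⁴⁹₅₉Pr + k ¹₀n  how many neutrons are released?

3

Conserve mass number: 248 = 96 + 149 + k, so k = 248 − 245 = 3.
Check atomic number: 97 = 38 + 59 + 0 = 97. ✓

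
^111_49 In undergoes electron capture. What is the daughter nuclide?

Electron capture: mass number changes by +0, atomic number by -1.
A: 111 = 111; Z: 49 − 1 = 48.
Z = 48 is cadmium, so the daughter is ^111_48 Cd.

Cd-111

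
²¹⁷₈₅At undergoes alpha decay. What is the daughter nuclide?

Bi-213

Alpha decay: mass number changes by -4, atomic number by -2.
A: 217 − 4 = 213; Z: 85 − 2 = 83.
Z = 83 is bismuth, so the daughter is ²¹³₈₃Bi.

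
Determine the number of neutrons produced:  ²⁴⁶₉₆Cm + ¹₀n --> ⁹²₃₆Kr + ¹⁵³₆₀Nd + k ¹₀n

2

Conserve mass number: 247 = 92 + 153 + k, so k = 247 − 245 = 2.
Check atomic number: 96 = 36 + 60 + 0 = 96. ✓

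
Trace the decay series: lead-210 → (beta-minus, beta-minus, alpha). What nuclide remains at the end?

Pb-206

Start: (A, Z) = (210, 82).
After β⁻: (210, 83).
After β⁻: (210, 84).
After α: (206, 82).
Z = 82 is lead.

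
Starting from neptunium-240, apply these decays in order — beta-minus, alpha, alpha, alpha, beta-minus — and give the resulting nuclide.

Start: (A, Z) = (240, 93).
After β⁻: (240, 94).
After α: (236, 92).
After α: (232, 90).
After α: (228, 88).
After β⁻: (228, 89).
Z = 89 is actinium.

Ac-228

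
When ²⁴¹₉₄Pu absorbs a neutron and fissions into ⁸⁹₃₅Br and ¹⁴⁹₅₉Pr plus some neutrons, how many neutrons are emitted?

4

Conserve mass number: 242 = 89 + 149 + k, so k = 242 − 238 = 4.
Check atomic number: 94 = 35 + 59 + 0 = 94. ✓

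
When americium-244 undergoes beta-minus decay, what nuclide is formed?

Cm-244

Beta-minus decay: mass number changes by +0, atomic number by +1.
A: 244 = 244; Z: 95 + 1 = 96.
Z = 96 is curium, so the daughter is curium-244.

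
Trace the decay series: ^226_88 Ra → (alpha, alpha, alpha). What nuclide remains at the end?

Start: (A, Z) = (226, 88).
After α: (222, 86).
After α: (218, 84).
After α: (214, 82).
Z = 82 is lead.

Pb-214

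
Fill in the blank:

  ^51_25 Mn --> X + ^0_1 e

Cr-51

Conserve mass number: 51 = A + 0, so A = 51.
Conserve atomic number: 25 = Z + 1, so Z = 24.
Z = 24 is chromium, so the species is ^51_24 Cr.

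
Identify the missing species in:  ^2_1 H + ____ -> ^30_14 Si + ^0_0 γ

Al-28

Conserve mass number: 2 + A = 30 + 0, so A = 28.
Conserve atomic number: 1 + Z = 14 + 0, so Z = 13.
Z = 13 is aluminium, so the species is ^28_13 Al.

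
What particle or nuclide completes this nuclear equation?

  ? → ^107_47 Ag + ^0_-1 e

Conserve mass number: A = 107 + 0, so A = 107.
Conserve atomic number: Z = 47 − 1, so Z = 46.
Z = 46 is palladium, so the species is ^107_46 Pd.

Pd-107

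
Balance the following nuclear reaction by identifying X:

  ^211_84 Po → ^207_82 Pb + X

alpha particle

Conserve mass number: 211 = 207 + A, so A = 4.
Conserve atomic number: 84 = 82 + Z, so Z = 2.
A = 4 and Z = 2 is ^4_2 He — an alpha particle.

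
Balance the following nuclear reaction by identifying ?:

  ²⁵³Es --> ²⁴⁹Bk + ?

Conserve mass number: 253 = 249 + A, so A = 4.
Conserve atomic number: 99 = 97 + Z, so Z = 2.
A = 4 and Z = 2 is ⁴He — an alpha particle.

alpha particle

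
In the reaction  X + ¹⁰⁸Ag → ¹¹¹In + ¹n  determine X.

Conserve mass number: A + 108 = 111 + 1, so A = 4.
Conserve atomic number: Z + 47 = 49 + 0, so Z = 2.
A = 4 and Z = 2 is ⁴He — an alpha particle.

alpha particle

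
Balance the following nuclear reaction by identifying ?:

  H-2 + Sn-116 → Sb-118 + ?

Conserve mass number: 2 + 116 = 118 + A, so A = 0.
Conserve atomic number: 1 + 50 = 51 + Z, so Z = 0.
A = 0 and Z = 0 is γ — a gamma ray.

gamma ray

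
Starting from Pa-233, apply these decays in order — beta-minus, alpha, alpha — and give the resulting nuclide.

Start: (A, Z) = (233, 91).
After β⁻: (233, 92).
After α: (229, 90).
After α: (225, 88).
Z = 88 is radium.

Ra-225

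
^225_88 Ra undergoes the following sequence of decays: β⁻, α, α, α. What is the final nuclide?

Bi-213

Start: (A, Z) = (225, 88).
After β⁻: (225, 89).
After α: (221, 87).
After α: (217, 85).
After α: (213, 83).
Z = 83 is bismuth.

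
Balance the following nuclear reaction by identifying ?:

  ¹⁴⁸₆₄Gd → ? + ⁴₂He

Sm-144

Conserve mass number: 148 = A + 4, so A = 144.
Conserve atomic number: 64 = Z + 2, so Z = 62.
Z = 62 is samarium, so the species is ¹⁴⁴₆₂Sm.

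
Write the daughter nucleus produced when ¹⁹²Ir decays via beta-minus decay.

Beta-minus decay: mass number changes by +0, atomic number by +1.
A: 192 = 192; Z: 77 + 1 = 78.
Z = 78 is platinum, so the daughter is ¹⁹²Pt.

Pt-192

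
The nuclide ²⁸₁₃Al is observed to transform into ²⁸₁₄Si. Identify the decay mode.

ΔA = 28 − 28 = 0; ΔZ = 14 − 13 = +1.
A is unchanged and Z rises by 1 — a neutron has become a proton (β⁻ decay).

beta-minus decay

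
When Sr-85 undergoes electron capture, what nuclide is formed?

Rb-85

Electron capture: mass number changes by +0, atomic number by -1.
A: 85 = 85; Z: 38 − 1 = 37.
Z = 37 is rubidium, so the daughter is Rb-85.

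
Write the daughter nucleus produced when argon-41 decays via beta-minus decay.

K-41

Beta-minus decay: mass number changes by +0, atomic number by +1.
A: 41 = 41; Z: 18 + 1 = 19.
Z = 19 is potassium, so the daughter is potassium-41.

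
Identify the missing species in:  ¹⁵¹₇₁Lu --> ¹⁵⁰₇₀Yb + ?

Conserve mass number: 151 = 150 + A, so A = 1.
Conserve atomic number: 71 = 70 + Z, so Z = 1.
A = 1 and Z = 1 is ¹₁H — a proton.

proton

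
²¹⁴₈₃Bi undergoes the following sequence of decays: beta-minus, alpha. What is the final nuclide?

Pb-210

Start: (A, Z) = (214, 83).
After β⁻: (214, 84).
After α: (210, 82).
Z = 82 is lead.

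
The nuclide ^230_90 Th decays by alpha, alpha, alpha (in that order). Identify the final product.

Po-218

Start: (A, Z) = (230, 90).
After α: (226, 88).
After α: (222, 86).
After α: (218, 84).
Z = 84 is polonium.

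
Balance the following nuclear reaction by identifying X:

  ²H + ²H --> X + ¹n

Conserve mass number: 2 + 2 = A + 1, so A = 3.
Conserve atomic number: 1 + 1 = Z + 0, so Z = 2.
Z = 2 is helium, so the species is ³He.

He-3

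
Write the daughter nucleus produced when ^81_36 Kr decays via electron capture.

Br-81

Electron capture: mass number changes by +0, atomic number by -1.
A: 81 = 81; Z: 36 − 1 = 35.
Z = 35 is bromine, so the daughter is ^81_35 Br.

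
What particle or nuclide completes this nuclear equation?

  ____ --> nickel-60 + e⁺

Conserve mass number: A = 60 + 0, so A = 60.
Conserve atomic number: Z = 28 + 1, so Z = 29.
Z = 29 is copper, so the species is copper-60.

Cu-60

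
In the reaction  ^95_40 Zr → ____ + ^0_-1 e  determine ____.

Nb-95

Conserve mass number: 95 = A + 0, so A = 95.
Conserve atomic number: 40 = Z − 1, so Z = 41.
Z = 41 is niobium, so the species is ^95_41 Nb.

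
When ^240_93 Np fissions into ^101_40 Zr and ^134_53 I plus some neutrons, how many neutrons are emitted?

5

Conserve mass number: 240 = 101 + 134 + k, so k = 240 − 235 = 5.
Check atomic number: 93 = 40 + 53 + 0 = 93. ✓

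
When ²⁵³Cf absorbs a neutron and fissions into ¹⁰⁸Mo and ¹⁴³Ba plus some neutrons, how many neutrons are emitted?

Conserve mass number: 254 = 108 + 143 + k, so k = 254 − 251 = 3.
Check atomic number: 98 = 42 + 56 + 0 = 98. ✓

3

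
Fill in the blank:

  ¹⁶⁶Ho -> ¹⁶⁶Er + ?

Conserve mass number: 166 = 166 + A, so A = 0.
Conserve atomic number: 67 = 68 + Z, so Z = -1.
A = 0 and Z = -1 is e⁻ — a beta-minus particle.

beta-minus particle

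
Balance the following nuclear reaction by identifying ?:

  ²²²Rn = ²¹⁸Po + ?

alpha particle

Conserve mass number: 222 = 218 + A, so A = 4.
Conserve atomic number: 86 = 84 + Z, so Z = 2.
A = 4 and Z = 2 is ⁴He — an alpha particle.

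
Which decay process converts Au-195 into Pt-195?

beta-plus decay or electron capture

ΔA = 195 − 195 = 0; ΔZ = 78 − 79 = -1.
A is unchanged and Z drops by 1 — a proton has become a neutron (β⁺ emission or electron capture).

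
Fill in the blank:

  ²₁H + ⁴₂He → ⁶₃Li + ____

Conserve mass number: 2 + 4 = 6 + A, so A = 0.
Conserve atomic number: 1 + 2 = 3 + Z, so Z = 0.
A = 0 and Z = 0 is ⁰₀γ — a gamma ray.

gamma ray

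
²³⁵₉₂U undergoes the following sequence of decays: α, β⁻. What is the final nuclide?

Start: (A, Z) = (235, 92).
After α: (231, 90).
After β⁻: (231, 91).
Z = 91 is protactinium.

Pa-231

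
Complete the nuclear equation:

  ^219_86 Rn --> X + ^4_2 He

Conserve mass number: 219 = A + 4, so A = 215.
Conserve atomic number: 86 = Z + 2, so Z = 84.
Z = 84 is polonium, so the species is ^215_84 Po.

Po-215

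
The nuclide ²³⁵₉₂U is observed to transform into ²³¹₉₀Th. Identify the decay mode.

ΔA = 231 − 235 = -4; ΔZ = 90 − 92 = -2.
A drops by 4 and Z drops by 2 — the signature of alpha emission.

alpha decay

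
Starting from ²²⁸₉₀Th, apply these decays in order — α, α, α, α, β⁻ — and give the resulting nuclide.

Bi-212

Start: (A, Z) = (228, 90).
After α: (224, 88).
After α: (220, 86).
After α: (216, 84).
After α: (212, 82).
After β⁻: (212, 83).
Z = 83 is bismuth.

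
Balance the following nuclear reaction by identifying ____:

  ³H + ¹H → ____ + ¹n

Conserve mass number: 3 + 1 = A + 1, so A = 3.
Conserve atomic number: 1 + 1 = Z + 0, so Z = 2.
Z = 2 is helium, so the species is ³He.

He-3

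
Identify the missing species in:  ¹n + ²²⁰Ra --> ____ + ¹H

Conserve mass number: 1 + 220 = A + 1, so A = 220.
Conserve atomic number: 0 + 88 = Z + 1, so Z = 87.
Z = 87 is francium, so the species is ²²⁰Fr.

Fr-220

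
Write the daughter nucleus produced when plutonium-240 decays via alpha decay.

U-236

Alpha decay: mass number changes by -4, atomic number by -2.
A: 240 − 4 = 236; Z: 94 − 2 = 92.
Z = 92 is uranium, so the daughter is uranium-236.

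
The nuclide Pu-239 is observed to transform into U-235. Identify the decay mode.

alpha decay

ΔA = 235 − 239 = -4; ΔZ = 92 − 94 = -2.
A drops by 4 and Z drops by 2 — the signature of alpha emission.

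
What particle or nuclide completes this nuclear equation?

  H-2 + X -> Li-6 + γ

Conserve mass number: 2 + A = 6 + 0, so A = 4.
Conserve atomic number: 1 + Z = 3 + 0, so Z = 2.
A = 4 and Z = 2 is He-4 — an alpha particle.

alpha particle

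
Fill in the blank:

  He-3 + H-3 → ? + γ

Li-6

Conserve mass number: 3 + 3 = A + 0, so A = 6.
Conserve atomic number: 2 + 1 = Z + 0, so Z = 3.
Z = 3 is lithium, so the species is Li-6.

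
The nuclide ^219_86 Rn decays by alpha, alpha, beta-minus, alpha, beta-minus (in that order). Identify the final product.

Pb-207

Start: (A, Z) = (219, 86).
After α: (215, 84).
After α: (211, 82).
After β⁻: (211, 83).
After α: (207, 81).
After β⁻: (207, 82).
Z = 82 is lead.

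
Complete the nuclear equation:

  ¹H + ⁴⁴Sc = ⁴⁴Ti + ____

neutron

Conserve mass number: 1 + 44 = 44 + A, so A = 1.
Conserve atomic number: 1 + 21 = 22 + Z, so Z = 0.
A = 1 and Z = 0 is ¹n — a neutron.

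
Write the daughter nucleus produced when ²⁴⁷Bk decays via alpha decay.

Am-243

Alpha decay: mass number changes by -4, atomic number by -2.
A: 247 − 4 = 243; Z: 97 − 2 = 95.
Z = 95 is americium, so the daughter is ²⁴³Am.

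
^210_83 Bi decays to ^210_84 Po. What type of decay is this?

beta-minus decay

ΔA = 210 − 210 = 0; ΔZ = 84 − 83 = +1.
A is unchanged and Z rises by 1 — a neutron has become a proton (β⁻ decay).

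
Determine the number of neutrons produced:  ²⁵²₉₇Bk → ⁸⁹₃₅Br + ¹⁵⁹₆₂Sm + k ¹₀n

4

Conserve mass number: 252 = 89 + 159 + k, so k = 252 − 248 = 4.
Check atomic number: 97 = 35 + 62 + 0 = 97. ✓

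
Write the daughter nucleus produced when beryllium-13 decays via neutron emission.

Be-12

Neutron emission: mass number changes by -1, atomic number by +0.
A: 13 − 1 = 12; Z: 4 = 4.
Z = 4 is beryllium, so the daughter is beryllium-12.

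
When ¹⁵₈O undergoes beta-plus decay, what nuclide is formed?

N-15

Beta-plus decay: mass number changes by +0, atomic number by -1.
A: 15 = 15; Z: 8 − 1 = 7.
Z = 7 is nitrogen, so the daughter is ¹⁵₇N.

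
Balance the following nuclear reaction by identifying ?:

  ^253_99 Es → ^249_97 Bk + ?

Conserve mass number: 253 = 249 + A, so A = 4.
Conserve atomic number: 99 = 97 + Z, so Z = 2.
A = 4 and Z = 2 is ^4_2 He — an alpha particle.

alpha particle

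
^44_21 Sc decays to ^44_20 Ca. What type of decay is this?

beta-plus decay or electron capture

ΔA = 44 − 44 = 0; ΔZ = 20 − 21 = -1.
A is unchanged and Z drops by 1 — a proton has become a neutron (β⁺ emission or electron capture).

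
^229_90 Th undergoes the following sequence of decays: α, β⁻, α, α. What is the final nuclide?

At-217

Start: (A, Z) = (229, 90).
After α: (225, 88).
After β⁻: (225, 89).
After α: (221, 87).
After α: (217, 85).
Z = 85 is astatine.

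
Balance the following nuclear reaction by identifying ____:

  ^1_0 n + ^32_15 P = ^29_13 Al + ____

alpha particle

Conserve mass number: 1 + 32 = 29 + A, so A = 4.
Conserve atomic number: 0 + 15 = 13 + Z, so Z = 2.
A = 4 and Z = 2 is ^4_2 He — an alpha particle.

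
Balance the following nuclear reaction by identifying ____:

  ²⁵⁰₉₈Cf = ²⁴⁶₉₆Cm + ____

alpha particle

Conserve mass number: 250 = 246 + A, so A = 4.
Conserve atomic number: 98 = 96 + Z, so Z = 2.
A = 4 and Z = 2 is ⁴₂He — an alpha particle.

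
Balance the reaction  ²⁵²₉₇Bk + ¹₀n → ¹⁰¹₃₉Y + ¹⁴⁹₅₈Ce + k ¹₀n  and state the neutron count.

Conserve mass number: 253 = 101 + 149 + k, so k = 253 − 250 = 3.
Check atomic number: 97 = 39 + 58 + 0 = 97. ✓

3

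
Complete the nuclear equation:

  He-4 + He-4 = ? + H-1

Conserve mass number: 4 + 4 = A + 1, so A = 7.
Conserve atomic number: 2 + 2 = Z + 1, so Z = 3.
Z = 3 is lithium, so the species is Li-7.

Li-7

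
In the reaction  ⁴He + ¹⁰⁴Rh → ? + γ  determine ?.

Conserve mass number: 4 + 104 = A + 0, so A = 108.
Conserve atomic number: 2 + 45 = Z + 0, so Z = 47.
Z = 47 is silver, so the species is ¹⁰⁸Ag.

Ag-108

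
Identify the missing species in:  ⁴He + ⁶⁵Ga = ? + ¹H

Ge-68

Conserve mass number: 4 + 65 = A + 1, so A = 68.
Conserve atomic number: 2 + 31 = Z + 1, so Z = 32.
Z = 32 is germanium, so the species is ⁶⁸Ge.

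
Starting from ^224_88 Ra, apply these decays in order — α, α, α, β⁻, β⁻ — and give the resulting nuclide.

Po-212

Start: (A, Z) = (224, 88).
After α: (220, 86).
After α: (216, 84).
After α: (212, 82).
After β⁻: (212, 83).
After β⁻: (212, 84).
Z = 84 is polonium.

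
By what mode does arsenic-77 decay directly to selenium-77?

beta-minus decay

ΔA = 77 − 77 = 0; ΔZ = 34 − 33 = +1.
A is unchanged and Z rises by 1 — a neutron has become a proton (β⁻ decay).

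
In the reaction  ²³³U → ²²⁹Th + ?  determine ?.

alpha particle

Conserve mass number: 233 = 229 + A, so A = 4.
Conserve atomic number: 92 = 90 + Z, so Z = 2.
A = 4 and Z = 2 is ⁴He — an alpha particle.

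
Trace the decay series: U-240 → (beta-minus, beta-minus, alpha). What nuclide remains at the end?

Start: (A, Z) = (240, 92).
After β⁻: (240, 93).
After β⁻: (240, 94).
After α: (236, 92).
Z = 92 is uranium.

U-236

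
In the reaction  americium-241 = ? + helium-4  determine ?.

Conserve mass number: 241 = A + 4, so A = 237.
Conserve atomic number: 95 = Z + 2, so Z = 93.
Z = 93 is neptunium, so the species is neptunium-237.

Np-237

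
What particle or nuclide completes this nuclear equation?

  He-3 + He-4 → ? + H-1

Li-6

Conserve mass number: 3 + 4 = A + 1, so A = 6.
Conserve atomic number: 2 + 2 = Z + 1, so Z = 3.
Z = 3 is lithium, so the species is Li-6.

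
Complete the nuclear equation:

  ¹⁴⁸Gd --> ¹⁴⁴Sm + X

Conserve mass number: 148 = 144 + A, so A = 4.
Conserve atomic number: 64 = 62 + Z, so Z = 2.
A = 4 and Z = 2 is ⁴He — an alpha particle.

alpha particle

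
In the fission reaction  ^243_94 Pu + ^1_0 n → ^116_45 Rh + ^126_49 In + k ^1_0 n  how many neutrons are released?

2

Conserve mass number: 244 = 116 + 126 + k, so k = 244 − 242 = 2.
Check atomic number: 94 = 45 + 49 + 0 = 94. ✓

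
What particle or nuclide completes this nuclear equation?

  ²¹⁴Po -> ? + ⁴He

Pb-210

Conserve mass number: 214 = A + 4, so A = 210.
Conserve atomic number: 84 = Z + 2, so Z = 82.
Z = 82 is lead, so the species is ²¹⁰Pb.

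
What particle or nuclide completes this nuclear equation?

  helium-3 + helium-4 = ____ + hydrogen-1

Conserve mass number: 3 + 4 = A + 1, so A = 6.
Conserve atomic number: 2 + 2 = Z + 1, so Z = 3.
Z = 3 is lithium, so the species is lithium-6.

Li-6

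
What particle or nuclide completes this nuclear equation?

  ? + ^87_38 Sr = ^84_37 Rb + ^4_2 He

proton

Conserve mass number: A + 87 = 84 + 4, so A = 1.
Conserve atomic number: Z + 38 = 37 + 2, so Z = 1.
A = 1 and Z = 1 is ^1_1 H — a proton.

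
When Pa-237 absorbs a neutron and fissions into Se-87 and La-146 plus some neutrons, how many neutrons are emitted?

5

Conserve mass number: 238 = 87 + 146 + k, so k = 238 − 233 = 5.
Check atomic number: 91 = 34 + 57 + 0 = 91. ✓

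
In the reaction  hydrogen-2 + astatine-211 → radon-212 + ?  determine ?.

Conserve mass number: 2 + 211 = 212 + A, so A = 1.
Conserve atomic number: 1 + 85 = 86 + Z, so Z = 0.
A = 1 and Z = 0 is neutron — a neutron.

neutron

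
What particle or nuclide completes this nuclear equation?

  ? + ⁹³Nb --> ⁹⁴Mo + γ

Conserve mass number: A + 93 = 94 + 0, so A = 1.
Conserve atomic number: Z + 41 = 42 + 0, so Z = 1.
A = 1 and Z = 1 is ¹H — a proton.

proton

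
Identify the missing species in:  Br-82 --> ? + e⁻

Conserve mass number: 82 = A + 0, so A = 82.
Conserve atomic number: 35 = Z − 1, so Z = 36.
Z = 36 is krypton, so the species is Kr-82.

Kr-82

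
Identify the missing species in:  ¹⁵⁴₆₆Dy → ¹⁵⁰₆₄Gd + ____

Conserve mass number: 154 = 150 + A, so A = 4.
Conserve atomic number: 66 = 64 + Z, so Z = 2.
A = 4 and Z = 2 is ⁴₂He — an alpha particle.

alpha particle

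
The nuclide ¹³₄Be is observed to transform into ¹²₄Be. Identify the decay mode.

neutron emission

ΔA = 12 − 13 = -1; ΔZ = 4 − 4 = +0.
A drops by 1 with Z unchanged — a neutron was emitted.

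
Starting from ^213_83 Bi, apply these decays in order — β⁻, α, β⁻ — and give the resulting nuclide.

Bi-209

Start: (A, Z) = (213, 83).
After β⁻: (213, 84).
After α: (209, 82).
After β⁻: (209, 83).
Z = 83 is bismuth.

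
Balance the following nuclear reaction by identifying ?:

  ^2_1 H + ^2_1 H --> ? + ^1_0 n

He-3

Conserve mass number: 2 + 2 = A + 1, so A = 3.
Conserve atomic number: 1 + 1 = Z + 0, so Z = 2.
Z = 2 is helium, so the species is ^3_2 He.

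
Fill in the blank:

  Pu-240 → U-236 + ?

alpha particle

Conserve mass number: 240 = 236 + A, so A = 4.
Conserve atomic number: 94 = 92 + Z, so Z = 2.
A = 4 and Z = 2 is He-4 — an alpha particle.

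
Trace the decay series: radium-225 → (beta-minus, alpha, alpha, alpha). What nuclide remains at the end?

Bi-213

Start: (A, Z) = (225, 88).
After β⁻: (225, 89).
After α: (221, 87).
After α: (217, 85).
After α: (213, 83).
Z = 83 is bismuth.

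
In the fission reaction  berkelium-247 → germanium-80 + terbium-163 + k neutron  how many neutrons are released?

Conserve mass number: 247 = 80 + 163 + k, so k = 247 − 243 = 4.
Check atomic number: 97 = 32 + 65 + 0 = 97. ✓

4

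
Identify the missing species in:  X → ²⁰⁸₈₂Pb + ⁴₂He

Po-212

Conserve mass number: A = 208 + 4, so A = 212.
Conserve atomic number: Z = 82 + 2, so Z = 84.
Z = 84 is polonium, so the species is ²¹²₈₄Po.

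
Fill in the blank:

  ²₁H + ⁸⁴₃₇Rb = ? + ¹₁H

Rb-85

Conserve mass number: 2 + 84 = A + 1, so A = 85.
Conserve atomic number: 1 + 37 = Z + 1, so Z = 37.
Z = 37 is rubidium, so the species is ⁸⁵₃₇Rb.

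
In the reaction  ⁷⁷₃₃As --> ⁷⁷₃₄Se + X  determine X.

Conserve mass number: 77 = 77 + A, so A = 0.
Conserve atomic number: 33 = 34 + Z, so Z = -1.
A = 0 and Z = -1 is ⁰₋₁e — a beta-minus particle.

beta-minus particle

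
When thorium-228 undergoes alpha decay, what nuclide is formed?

Alpha decay: mass number changes by -4, atomic number by -2.
A: 228 − 4 = 224; Z: 90 − 2 = 88.
Z = 88 is radium, so the daughter is radium-224.

Ra-224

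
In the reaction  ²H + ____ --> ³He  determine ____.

Conserve mass number: 2 + A = 3, so A = 1.
Conserve atomic number: 1 + Z = 2, so Z = 1.
A = 1 and Z = 1 is ¹H — a proton.

proton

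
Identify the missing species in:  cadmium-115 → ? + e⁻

Conserve mass number: 115 = A + 0, so A = 115.
Conserve atomic number: 48 = Z − 1, so Z = 49.
Z = 49 is indium, so the species is indium-115.

In-115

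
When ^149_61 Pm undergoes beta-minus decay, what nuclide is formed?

Beta-minus decay: mass number changes by +0, atomic number by +1.
A: 149 = 149; Z: 61 + 1 = 62.
Z = 62 is samarium, so the daughter is ^149_62 Sm.

Sm-149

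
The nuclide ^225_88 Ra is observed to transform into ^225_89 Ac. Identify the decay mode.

beta-minus decay

ΔA = 225 − 225 = 0; ΔZ = 89 − 88 = +1.
A is unchanged and Z rises by 1 — a neutron has become a proton (β⁻ decay).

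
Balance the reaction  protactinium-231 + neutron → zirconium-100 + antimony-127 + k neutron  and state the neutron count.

5

Conserve mass number: 232 = 100 + 127 + k, so k = 232 − 227 = 5.
Check atomic number: 91 = 40 + 51 + 0 = 91. ✓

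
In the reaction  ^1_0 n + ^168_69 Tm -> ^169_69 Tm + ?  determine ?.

Conserve mass number: 1 + 168 = 169 + A, so A = 0.
Conserve atomic number: 0 + 69 = 69 + Z, so Z = 0.
A = 0 and Z = 0 is ^0_0 γ — a gamma ray.

gamma ray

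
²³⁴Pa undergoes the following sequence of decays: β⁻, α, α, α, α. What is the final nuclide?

Start: (A, Z) = (234, 91).
After β⁻: (234, 92).
After α: (230, 90).
After α: (226, 88).
After α: (222, 86).
After α: (218, 84).
Z = 84 is polonium.

Po-218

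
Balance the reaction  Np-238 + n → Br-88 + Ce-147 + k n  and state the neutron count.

4

Conserve mass number: 239 = 88 + 147 + k, so k = 239 − 235 = 4.
Check atomic number: 93 = 35 + 58 + 0 = 93. ✓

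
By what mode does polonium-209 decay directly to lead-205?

ΔA = 205 − 209 = -4; ΔZ = 82 − 84 = -2.
A drops by 4 and Z drops by 2 — the signature of alpha emission.

alpha decay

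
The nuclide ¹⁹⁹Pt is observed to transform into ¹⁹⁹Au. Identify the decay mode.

beta-minus decay

ΔA = 199 − 199 = 0; ΔZ = 79 − 78 = +1.
A is unchanged and Z rises by 1 — a neutron has become a proton (β⁻ decay).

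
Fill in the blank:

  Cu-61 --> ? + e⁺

Ni-61

Conserve mass number: 61 = A + 0, so A = 61.
Conserve atomic number: 29 = Z + 1, so Z = 28.
Z = 28 is nickel, so the species is Ni-61.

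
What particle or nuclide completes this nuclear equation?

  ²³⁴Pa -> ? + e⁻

Conserve mass number: 234 = A + 0, so A = 234.
Conserve atomic number: 91 = Z − 1, so Z = 92.
Z = 92 is uranium, so the species is ²³⁴U.

U-234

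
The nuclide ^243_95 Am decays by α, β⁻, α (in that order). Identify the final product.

U-235

Start: (A, Z) = (243, 95).
After α: (239, 93).
After β⁻: (239, 94).
After α: (235, 92).
Z = 92 is uranium.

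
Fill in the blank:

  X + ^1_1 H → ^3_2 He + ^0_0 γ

deuteron

Conserve mass number: A + 1 = 3 + 0, so A = 2.
Conserve atomic number: Z + 1 = 2 + 0, so Z = 1.
A = 2 and Z = 1 is ^2_1 H — a deuteron.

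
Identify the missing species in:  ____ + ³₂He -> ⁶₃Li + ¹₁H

alpha particle

Conserve mass number: A + 3 = 6 + 1, so A = 4.
Conserve atomic number: Z + 2 = 3 + 1, so Z = 2.
A = 4 and Z = 2 is ⁴₂He — an alpha particle.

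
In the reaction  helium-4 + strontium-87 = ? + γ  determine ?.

Zr-91

Conserve mass number: 4 + 87 = A + 0, so A = 91.
Conserve atomic number: 2 + 38 = Z + 0, so Z = 40.
Z = 40 is zirconium, so the species is zirconium-91.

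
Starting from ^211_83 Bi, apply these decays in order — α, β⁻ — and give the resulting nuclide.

Pb-207

Start: (A, Z) = (211, 83).
After α: (207, 81).
After β⁻: (207, 82).
Z = 82 is lead.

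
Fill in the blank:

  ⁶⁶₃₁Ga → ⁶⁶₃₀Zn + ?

Conserve mass number: 66 = 66 + A, so A = 0.
Conserve atomic number: 31 = 30 + Z, so Z = 1.
A = 0 and Z = 1 is ⁰₁e — a positron.

positron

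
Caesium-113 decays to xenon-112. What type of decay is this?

ΔA = 112 − 113 = -1; ΔZ = 54 − 55 = -1.
A drops by 1 and Z drops by 1 — a proton was emitted.

proton emission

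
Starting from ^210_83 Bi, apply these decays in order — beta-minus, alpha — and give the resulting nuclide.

Pb-206

Start: (A, Z) = (210, 83).
After β⁻: (210, 84).
After α: (206, 82).
Z = 82 is lead.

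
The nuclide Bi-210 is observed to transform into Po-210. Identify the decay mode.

ΔA = 210 − 210 = 0; ΔZ = 84 − 83 = +1.
A is unchanged and Z rises by 1 — a neutron has become a proton (β⁻ decay).

beta-minus decay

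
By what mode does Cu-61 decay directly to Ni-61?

beta-plus decay or electron capture

ΔA = 61 − 61 = 0; ΔZ = 28 − 29 = -1.
A is unchanged and Z drops by 1 — a proton has become a neutron (β⁺ emission or electron capture).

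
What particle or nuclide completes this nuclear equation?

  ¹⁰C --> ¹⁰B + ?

positron

Conserve mass number: 10 = 10 + A, so A = 0.
Conserve atomic number: 6 = 5 + Z, so Z = 1.
A = 0 and Z = 1 is e⁺ — a positron.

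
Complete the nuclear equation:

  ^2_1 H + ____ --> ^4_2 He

Conserve mass number: 2 + A = 4, so A = 2.
Conserve atomic number: 1 + Z = 2, so Z = 1.
A = 2 and Z = 1 is ^2_1 H — a deuteron.

deuteron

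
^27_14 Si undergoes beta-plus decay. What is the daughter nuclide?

Beta-plus decay: mass number changes by +0, atomic number by -1.
A: 27 = 27; Z: 14 − 1 = 13.
Z = 13 is aluminium, so the daughter is ^27_13 Al.

Al-27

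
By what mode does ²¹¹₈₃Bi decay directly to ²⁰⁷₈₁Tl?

ΔA = 207 − 211 = -4; ΔZ = 81 − 83 = -2.
A drops by 4 and Z drops by 2 — the signature of alpha emission.

alpha decay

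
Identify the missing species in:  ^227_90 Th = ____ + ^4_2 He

Ra-223

Conserve mass number: 227 = A + 4, so A = 223.
Conserve atomic number: 90 = Z + 2, so Z = 88.
Z = 88 is radium, so the species is ^223_88 Ra.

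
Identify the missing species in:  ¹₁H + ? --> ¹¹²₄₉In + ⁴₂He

Conserve mass number: 1 + A = 112 + 4, so A = 115.
Conserve atomic number: 1 + Z = 49 + 2, so Z = 50.
Z = 50 is tin, so the species is ¹¹⁵₅₀Sn.

Sn-115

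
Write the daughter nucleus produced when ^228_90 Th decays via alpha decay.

Ra-224

Alpha decay: mass number changes by -4, atomic number by -2.
A: 228 − 4 = 224; Z: 90 − 2 = 88.
Z = 88 is radium, so the daughter is ^224_88 Ra.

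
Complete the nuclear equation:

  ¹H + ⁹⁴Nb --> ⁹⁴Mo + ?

Conserve mass number: 1 + 94 = 94 + A, so A = 1.
Conserve atomic number: 1 + 41 = 42 + Z, so Z = 0.
A = 1 and Z = 0 is ¹n — a neutron.

neutron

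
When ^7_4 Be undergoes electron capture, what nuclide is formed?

Li-7

Electron capture: mass number changes by +0, atomic number by -1.
A: 7 = 7; Z: 4 − 1 = 3.
Z = 3 is lithium, so the daughter is ^7_3 Li.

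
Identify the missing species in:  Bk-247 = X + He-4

Am-243

Conserve mass number: 247 = A + 4, so A = 243.
Conserve atomic number: 97 = Z + 2, so Z = 95.
Z = 95 is americium, so the species is Am-243.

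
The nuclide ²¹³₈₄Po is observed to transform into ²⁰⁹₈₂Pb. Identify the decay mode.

alpha decay

ΔA = 209 − 213 = -4; ΔZ = 82 − 84 = -2.
A drops by 4 and Z drops by 2 — the signature of alpha emission.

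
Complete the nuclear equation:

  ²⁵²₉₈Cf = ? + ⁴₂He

Conserve mass number: 252 = A + 4, so A = 248.
Conserve atomic number: 98 = Z + 2, so Z = 96.
Z = 96 is curium, so the species is ²⁴⁸₉₆Cm.

Cm-248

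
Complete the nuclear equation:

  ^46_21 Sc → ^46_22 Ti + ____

beta-minus particle

Conserve mass number: 46 = 46 + A, so A = 0.
Conserve atomic number: 21 = 22 + Z, so Z = -1.
A = 0 and Z = -1 is ^0_-1 e — a beta-minus particle.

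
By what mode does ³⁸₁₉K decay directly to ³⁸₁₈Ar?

ΔA = 38 − 38 = 0; ΔZ = 18 − 19 = -1.
A is unchanged and Z drops by 1 — a proton has become a neutron (β⁺ emission or electron capture).

beta-plus decay or electron capture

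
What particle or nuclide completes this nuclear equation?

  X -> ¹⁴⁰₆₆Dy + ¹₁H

Ho-141

Conserve mass number: A = 140 + 1, so A = 141.
Conserve atomic number: Z = 66 + 1, so Z = 67.
Z = 67 is holmium, so the species is ¹⁴¹₆₇Ho.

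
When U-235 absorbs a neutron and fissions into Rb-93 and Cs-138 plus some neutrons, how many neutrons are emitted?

5

Conserve mass number: 236 = 93 + 138 + k, so k = 236 − 231 = 5.
Check atomic number: 92 = 37 + 55 + 0 = 92. ✓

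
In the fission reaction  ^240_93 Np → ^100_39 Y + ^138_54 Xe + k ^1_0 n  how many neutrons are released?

2

Conserve mass number: 240 = 100 + 138 + k, so k = 240 − 238 = 2.
Check atomic number: 93 = 39 + 54 + 0 = 93. ✓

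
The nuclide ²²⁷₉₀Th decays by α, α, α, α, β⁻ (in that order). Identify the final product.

Start: (A, Z) = (227, 90).
After α: (223, 88).
After α: (219, 86).
After α: (215, 84).
After α: (211, 82).
After β⁻: (211, 83).
Z = 83 is bismuth.

Bi-211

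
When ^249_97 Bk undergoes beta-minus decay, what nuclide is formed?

Beta-minus decay: mass number changes by +0, atomic number by +1.
A: 249 = 249; Z: 97 + 1 = 98.
Z = 98 is californium, so the daughter is ^249_98 Cf.

Cf-249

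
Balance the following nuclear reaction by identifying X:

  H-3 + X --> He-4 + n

Conserve mass number: 3 + A = 4 + 1, so A = 2.
Conserve atomic number: 1 + Z = 2 + 0, so Z = 1.
A = 2 and Z = 1 is H-2 — a deuteron.

deuteron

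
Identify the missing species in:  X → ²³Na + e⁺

Mg-23

Conserve mass number: A = 23 + 0, so A = 23.
Conserve atomic number: Z = 11 + 1, so Z = 12.
Z = 12 is magnesium, so the species is ²³Mg.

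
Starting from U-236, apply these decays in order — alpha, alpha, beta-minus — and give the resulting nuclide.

Ac-228

Start: (A, Z) = (236, 92).
After α: (232, 90).
After α: (228, 88).
After β⁻: (228, 89).
Z = 89 is actinium.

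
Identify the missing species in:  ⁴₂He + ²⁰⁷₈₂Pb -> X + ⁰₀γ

Po-211

Conserve mass number: 4 + 207 = A + 0, so A = 211.
Conserve atomic number: 2 + 82 = Z + 0, so Z = 84.
Z = 84 is polonium, so the species is ²¹¹₈₄Po.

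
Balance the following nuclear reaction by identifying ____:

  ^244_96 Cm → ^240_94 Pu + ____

alpha particle

Conserve mass number: 244 = 240 + A, so A = 4.
Conserve atomic number: 96 = 94 + Z, so Z = 2.
A = 4 and Z = 2 is ^4_2 He — an alpha particle.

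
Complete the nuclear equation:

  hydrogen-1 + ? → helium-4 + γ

triton

Conserve mass number: 1 + A = 4 + 0, so A = 3.
Conserve atomic number: 1 + Z = 2 + 0, so Z = 1.
A = 3 and Z = 1 is hydrogen-3 — a triton.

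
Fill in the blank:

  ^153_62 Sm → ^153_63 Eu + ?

beta-minus particle

Conserve mass number: 153 = 153 + A, so A = 0.
Conserve atomic number: 62 = 63 + Z, so Z = -1.
A = 0 and Z = -1 is ^0_-1 e — a beta-minus particle.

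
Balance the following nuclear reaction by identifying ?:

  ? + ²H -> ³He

proton

Conserve mass number: A + 2 = 3, so A = 1.
Conserve atomic number: Z + 1 = 2, so Z = 1.
A = 1 and Z = 1 is ¹H — a proton.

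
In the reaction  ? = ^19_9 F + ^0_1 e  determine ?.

Conserve mass number: A = 19 + 0, so A = 19.
Conserve atomic number: Z = 9 + 1, so Z = 10.
Z = 10 is neon, so the species is ^19_10 Ne.

Ne-19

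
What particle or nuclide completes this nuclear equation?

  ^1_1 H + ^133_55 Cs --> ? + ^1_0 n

Ba-133

Conserve mass number: 1 + 133 = A + 1, so A = 133.
Conserve atomic number: 1 + 55 = Z + 0, so Z = 56.
Z = 56 is barium, so the species is ^133_56 Ba.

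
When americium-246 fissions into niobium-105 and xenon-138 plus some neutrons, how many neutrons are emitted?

3

Conserve mass number: 246 = 105 + 138 + k, so k = 246 − 243 = 3.
Check atomic number: 95 = 41 + 54 + 0 = 95. ✓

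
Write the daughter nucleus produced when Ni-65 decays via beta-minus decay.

Beta-minus decay: mass number changes by +0, atomic number by +1.
A: 65 = 65; Z: 28 + 1 = 29.
Z = 29 is copper, so the daughter is Cu-65.

Cu-65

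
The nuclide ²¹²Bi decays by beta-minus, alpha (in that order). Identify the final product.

Pb-208

Start: (A, Z) = (212, 83).
After β⁻: (212, 84).
After α: (208, 82).
Z = 82 is lead.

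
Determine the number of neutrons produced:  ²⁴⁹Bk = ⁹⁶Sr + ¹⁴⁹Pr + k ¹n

4

Conserve mass number: 249 = 96 + 149 + k, so k = 249 − 245 = 4.
Check atomic number: 97 = 38 + 59 + 0 = 97. ✓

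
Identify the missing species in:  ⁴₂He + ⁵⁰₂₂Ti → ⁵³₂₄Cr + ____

Conserve mass number: 4 + 50 = 53 + A, so A = 1.
Conserve atomic number: 2 + 22 = 24 + Z, so Z = 0.
A = 1 and Z = 0 is ¹₀n — a neutron.

neutron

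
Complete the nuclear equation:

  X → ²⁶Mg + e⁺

Conserve mass number: A = 26 + 0, so A = 26.
Conserve atomic number: Z = 12 + 1, so Z = 13.
Z = 13 is aluminium, so the species is ²⁶Al.

Al-26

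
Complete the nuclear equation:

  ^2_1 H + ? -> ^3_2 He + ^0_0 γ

Conserve mass number: 2 + A = 3 + 0, so A = 1.
Conserve atomic number: 1 + Z = 2 + 0, so Z = 1.
A = 1 and Z = 1 is ^1_1 H — a proton.

proton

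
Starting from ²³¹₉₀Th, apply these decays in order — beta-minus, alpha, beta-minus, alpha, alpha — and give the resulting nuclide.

Rn-219

Start: (A, Z) = (231, 90).
After β⁻: (231, 91).
After α: (227, 89).
After β⁻: (227, 90).
After α: (223, 88).
After α: (219, 86).
Z = 86 is radon.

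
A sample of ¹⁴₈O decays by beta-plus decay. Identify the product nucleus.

N-14

Beta-plus decay: mass number changes by +0, atomic number by -1.
A: 14 = 14; Z: 8 − 1 = 7.
Z = 7 is nitrogen, so the daughter is ¹⁴₇N.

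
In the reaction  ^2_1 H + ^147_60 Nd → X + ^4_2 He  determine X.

Conserve mass number: 2 + 147 = A + 4, so A = 145.
Conserve atomic number: 1 + 60 = Z + 2, so Z = 59.
Z = 59 is praseodymium, so the species is ^145_59 Pr.

Pr-145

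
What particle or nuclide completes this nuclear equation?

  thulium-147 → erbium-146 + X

Conserve mass number: 147 = 146 + A, so A = 1.
Conserve atomic number: 69 = 68 + Z, so Z = 1.
A = 1 and Z = 1 is hydrogen-1 — a proton.

proton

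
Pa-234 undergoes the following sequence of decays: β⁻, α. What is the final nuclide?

Start: (A, Z) = (234, 91).
After β⁻: (234, 92).
After α: (230, 90).
Z = 90 is thorium.

Th-230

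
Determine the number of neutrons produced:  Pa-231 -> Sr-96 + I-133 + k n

Conserve mass number: 231 = 96 + 133 + k, so k = 231 − 229 = 2.
Check atomic number: 91 = 38 + 53 + 0 = 91. ✓

2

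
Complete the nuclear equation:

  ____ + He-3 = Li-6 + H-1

alpha particle

Conserve mass number: A + 3 = 6 + 1, so A = 4.
Conserve atomic number: Z + 2 = 3 + 1, so Z = 2.
A = 4 and Z = 2 is He-4 — an alpha particle.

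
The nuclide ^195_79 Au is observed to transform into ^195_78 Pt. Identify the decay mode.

beta-plus decay or electron capture

ΔA = 195 − 195 = 0; ΔZ = 78 − 79 = -1.
A is unchanged and Z drops by 1 — a proton has become a neutron (β⁺ emission or electron capture).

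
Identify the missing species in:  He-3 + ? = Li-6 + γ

Conserve mass number: 3 + A = 6 + 0, so A = 3.
Conserve atomic number: 2 + Z = 3 + 0, so Z = 1.
A = 3 and Z = 1 is H-3 — a triton.

triton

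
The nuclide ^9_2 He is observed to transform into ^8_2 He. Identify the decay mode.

ΔA = 8 − 9 = -1; ΔZ = 2 − 2 = +0.
A drops by 1 with Z unchanged — a neutron was emitted.

neutron emission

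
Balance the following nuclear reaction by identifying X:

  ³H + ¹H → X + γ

He-4

Conserve mass number: 3 + 1 = A + 0, so A = 4.
Conserve atomic number: 1 + 1 = Z + 0, so Z = 2.
A = 4 and Z = 2 is ⁴He — an alpha particle.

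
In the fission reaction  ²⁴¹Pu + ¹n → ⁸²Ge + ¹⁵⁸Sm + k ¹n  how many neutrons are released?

Conserve mass number: 242 = 82 + 158 + k, so k = 242 − 240 = 2.
Check atomic number: 94 = 32 + 62 + 0 = 94. ✓

2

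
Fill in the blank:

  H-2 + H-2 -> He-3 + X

Conserve mass number: 2 + 2 = 3 + A, so A = 1.
Conserve atomic number: 1 + 1 = 2 + Z, so Z = 0.
A = 1 and Z = 0 is n — a neutron.

neutron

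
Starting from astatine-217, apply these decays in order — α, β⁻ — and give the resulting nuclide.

Start: (A, Z) = (217, 85).
After α: (213, 83).
After β⁻: (213, 84).
Z = 84 is polonium.

Po-213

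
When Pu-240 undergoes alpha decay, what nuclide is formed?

U-236

Alpha decay: mass number changes by -4, atomic number by -2.
A: 240 − 4 = 236; Z: 94 − 2 = 92.
Z = 92 is uranium, so the daughter is U-236.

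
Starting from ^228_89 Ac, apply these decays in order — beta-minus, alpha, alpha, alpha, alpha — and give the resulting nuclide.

Start: (A, Z) = (228, 89).
After β⁻: (228, 90).
After α: (224, 88).
After α: (220, 86).
After α: (216, 84).
After α: (212, 82).
Z = 82 is lead.

Pb-212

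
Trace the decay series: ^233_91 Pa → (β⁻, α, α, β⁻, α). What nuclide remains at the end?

Fr-221

Start: (A, Z) = (233, 91).
After β⁻: (233, 92).
After α: (229, 90).
After α: (225, 88).
After β⁻: (225, 89).
After α: (221, 87).
Z = 87 is francium.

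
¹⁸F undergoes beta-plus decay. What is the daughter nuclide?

O-18

Beta-plus decay: mass number changes by +0, atomic number by -1.
A: 18 = 18; Z: 9 − 1 = 8.
Z = 8 is oxygen, so the daughter is ¹⁸O.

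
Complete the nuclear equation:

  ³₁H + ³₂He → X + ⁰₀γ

Conserve mass number: 3 + 3 = A + 0, so A = 6.
Conserve atomic number: 1 + 2 = Z + 0, so Z = 3.
Z = 3 is lithium, so the species is ⁶₃Li.

Li-6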